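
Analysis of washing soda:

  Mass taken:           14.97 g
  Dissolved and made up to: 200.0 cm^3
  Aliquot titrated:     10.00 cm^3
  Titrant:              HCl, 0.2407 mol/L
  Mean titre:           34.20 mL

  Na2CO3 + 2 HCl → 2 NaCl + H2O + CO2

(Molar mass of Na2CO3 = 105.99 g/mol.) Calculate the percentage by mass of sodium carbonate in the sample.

n(HCl) per titration = 0.03420 × 0.2407 = 8.232 × 10^-3 mol
From the 1:2 ratio, n(Na2CO3) in each aliquot = 1/2 × 8.232 × 10^-3 = 4.116 × 10^-3 mol
n(Na2CO3) in the whole flask = 4.116 × 10^-3 × 200.0/10.00 = 0.08232 mol
mass of Na2CO3 = 0.08232 × 105.99 = 8.725 g
% Na2CO3 = 8.725 / 14.97 × 100 = 58.28 %

58.28 %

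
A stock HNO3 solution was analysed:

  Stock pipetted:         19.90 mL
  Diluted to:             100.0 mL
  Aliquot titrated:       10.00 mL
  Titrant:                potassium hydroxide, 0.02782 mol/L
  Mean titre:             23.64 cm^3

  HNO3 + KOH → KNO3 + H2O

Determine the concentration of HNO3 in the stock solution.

0.3305 mol/L

n(KOH) = 0.02364 × 0.02782 = 6.577 × 10^-4 mol
n(HNO3) in the aliquot = 6.577 × 10^-4 mol (1:1 ratio)
[HNO3]_dilute = 6.577 × 10^-4 / 0.01000 = 0.06577 mol/L
Dilution factor = 100.0 / 19.90 = 5.025
[HNO3]_stock = 0.06577 × 5.025 = 0.3305 mol/L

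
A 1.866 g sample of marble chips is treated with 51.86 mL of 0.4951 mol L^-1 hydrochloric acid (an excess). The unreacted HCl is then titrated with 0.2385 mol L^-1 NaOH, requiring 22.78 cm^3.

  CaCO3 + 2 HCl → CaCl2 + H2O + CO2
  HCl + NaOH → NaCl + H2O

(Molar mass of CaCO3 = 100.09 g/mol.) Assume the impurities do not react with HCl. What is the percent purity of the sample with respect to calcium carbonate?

n(HCl) added = 0.05186 × 0.4951 = 0.02568 mol
n(NaOH) used in back-titration = 0.02278 × 0.2385 = 5.433 × 10^-3 mol
n(HCl) left over = 5.433 × 10^-3 mol (1:1 ratio)
n(HCl) consumed by analyte = 0.02568 − 5.433 × 10^-3 = 0.02024 mol
From the 1:2 ratio, n(CaCO3) = 1/2 × 0.02024 = 0.01012 mol
mass of CaCO3 = 0.01012 × 100.09 = 1.013 g
% CaCO3 = 1.013 / 1.866 × 100 = 54.29 %

54.29 %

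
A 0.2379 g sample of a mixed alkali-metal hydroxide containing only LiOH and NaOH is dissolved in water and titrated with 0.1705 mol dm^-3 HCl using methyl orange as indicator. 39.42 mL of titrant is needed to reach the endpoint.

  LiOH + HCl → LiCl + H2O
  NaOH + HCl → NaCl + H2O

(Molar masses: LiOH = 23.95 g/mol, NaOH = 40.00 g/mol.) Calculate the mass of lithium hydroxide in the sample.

0.04618 g

n(HCl) = 0.03942 × 0.1705 = 6.721 × 10^-3 mol
Let x = n(LiOH), y = n(NaOH).
Titrant: 1x + 1y = 6.721 × 10^-3;  mass: 23.95x + 40.00y = 0.2379
Solving, x = 1.928 × 10^-3 mol, y = 4.793 × 10^-3 mol
mass of LiOH = 1.928 × 10^-3 × 23.95 = 0.04618 g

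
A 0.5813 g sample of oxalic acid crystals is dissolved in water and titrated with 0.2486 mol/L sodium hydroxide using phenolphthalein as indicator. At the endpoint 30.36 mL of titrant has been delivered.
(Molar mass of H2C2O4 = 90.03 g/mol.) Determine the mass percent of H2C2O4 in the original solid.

H2C2O4 + 2 NaOH → Na2C2O4 + 2 H2O
n(NaOH) = 0.03036 L × 0.2486 mol/L = 7.547 × 10^-3 mol
From the 1:2 ratio, n(H2C2O4) = 1/2 × 7.547 × 10^-3 = 3.774 × 10^-3 mol
mass of H2C2O4 = 3.774 × 10^-3 × 90.03 g/mol = 0.3398 g
% H2C2O4 = 0.3398 / 0.5813 × 100 = 58.45 %

58.45 %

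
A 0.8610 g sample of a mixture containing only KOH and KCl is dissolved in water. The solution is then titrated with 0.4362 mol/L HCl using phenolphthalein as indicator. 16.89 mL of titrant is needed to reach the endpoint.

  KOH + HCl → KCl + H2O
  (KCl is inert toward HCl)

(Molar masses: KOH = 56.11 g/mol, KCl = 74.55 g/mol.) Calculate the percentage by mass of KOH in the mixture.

48.01 %

n(HCl) = 0.01689 × 0.4362 = 7.367 × 10^-3 mol
Let x = n(KOH), y = n(KCl).
Titrant: 1x = 7.367 × 10^-3;  mass: 56.11x + 74.55y = 0.8610
Solving, x = 7.367 × 10^-3 mol, y = 6.004 × 10^-3 mol
mass of KOH = 7.367 × 10^-3 × 56.11 = 0.4134 g
% KOH = 0.4134 / 0.8610 × 100 = 48.01 %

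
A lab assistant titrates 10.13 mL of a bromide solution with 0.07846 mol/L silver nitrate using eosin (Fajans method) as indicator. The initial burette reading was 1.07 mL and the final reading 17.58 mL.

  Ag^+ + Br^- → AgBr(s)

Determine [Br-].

n(AgNO3) = 0.01651 L × 0.07846 mol/L = 1.295 × 10^-3 mol
n(Br-) = 1.295 × 10^-3 mol (1:1 mole ratio)
[Br-] = 1.295 × 10^-3 mol / 0.01013 L = 0.1279 mol/L

0.1279 mol/L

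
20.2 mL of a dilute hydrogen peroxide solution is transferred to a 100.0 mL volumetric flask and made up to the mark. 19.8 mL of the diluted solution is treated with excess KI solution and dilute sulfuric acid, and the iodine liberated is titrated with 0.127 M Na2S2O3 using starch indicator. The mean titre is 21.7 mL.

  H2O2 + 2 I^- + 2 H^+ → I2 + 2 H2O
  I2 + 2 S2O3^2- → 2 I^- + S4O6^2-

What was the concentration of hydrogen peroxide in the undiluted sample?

0.345 M

n(S2O3^2-) = 0.0217 × 0.127 = 2.76 × 10^-3 mol
n(I2) = n(S2O3^2-)/2 = 1.38 × 10^-3 mol
n(H2O2) in the aliquot = 1.38 × 10^-3 mol (1:1 ratio)
[H2O2]_dilute = 1.38 × 10^-3 / 0.0198 = 0.0696 mol/L
[H2O2]_original = 0.0696 × 100.0/20.2 = 0.345 mol/L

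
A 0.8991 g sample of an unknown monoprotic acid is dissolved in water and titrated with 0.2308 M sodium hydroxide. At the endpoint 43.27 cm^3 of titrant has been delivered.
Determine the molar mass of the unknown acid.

n(NaOH) = 0.04327 L × 0.2308 mol/L = 9.987 × 10^-3 mol
n(HA) = 9.987 × 10^-3 mol (1:1 ratio)
M = m / n = 0.8991 g / 9.987 × 10^-3 mol = 90.03 g/mol

90.03 g/mol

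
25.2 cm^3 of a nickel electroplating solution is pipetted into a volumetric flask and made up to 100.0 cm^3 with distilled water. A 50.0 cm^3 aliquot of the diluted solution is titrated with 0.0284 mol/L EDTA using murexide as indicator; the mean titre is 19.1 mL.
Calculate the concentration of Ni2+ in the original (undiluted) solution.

Ni^2+ + EDTA^4- → [Ni(EDTA)]^2-
n(EDTA) = 0.0191 × 0.0284 = 5.42 × 10^-4 mol
n(Ni2+) in the aliquot = 5.42 × 10^-4 mol (1:1 ratio)
[Ni2+]_dilute = 5.42 × 10^-4 / 0.0500 = 0.0108 mol/L
Dilution factor = 100.0 / 25.2 = 3.968
[Ni2+]_stock = 0.0108 × 3.968 = 0.0431 mol/L

0.0431 mol/L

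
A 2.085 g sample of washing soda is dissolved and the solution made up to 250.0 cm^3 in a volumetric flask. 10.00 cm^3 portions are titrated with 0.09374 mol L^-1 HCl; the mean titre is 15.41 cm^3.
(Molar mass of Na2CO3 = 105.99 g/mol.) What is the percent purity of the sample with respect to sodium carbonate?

91.79 %

Na2CO3 + 2 HCl → 2 NaCl + H2O + CO2
n(HCl) per titration = 0.01541 × 0.09374 = 1.445 × 10^-3 mol
From the 1:2 ratio, n(Na2CO3) in each aliquot = 1/2 × 1.445 × 10^-3 = 7.223 × 10^-4 mol
n(Na2CO3) in the whole flask = 7.223 × 10^-4 × 250.0/10.00 = 0.01806 mol
mass of Na2CO3 = 0.01806 × 105.99 = 1.914 g
% Na2CO3 = 1.914 / 2.085 × 100 = 91.79 %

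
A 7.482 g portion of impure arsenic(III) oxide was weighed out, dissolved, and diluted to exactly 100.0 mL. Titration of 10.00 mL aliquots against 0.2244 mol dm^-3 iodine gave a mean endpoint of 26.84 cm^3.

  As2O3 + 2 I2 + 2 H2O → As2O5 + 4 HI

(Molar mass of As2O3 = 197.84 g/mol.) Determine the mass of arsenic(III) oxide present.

n(I2) per titration = 0.02684 × 0.2244 = 6.023 × 10^-3 mol
From the 1:2 ratio, n(As2O3) in each aliquot = 1/2 × 6.023 × 10^-3 = 3.011 × 10^-3 mol
n(As2O3) in the whole flask = 3.011 × 10^-3 × 100.0/10.00 = 0.03011 mol
mass of As2O3 = 0.03011 × 197.84 = 5.958 g

5.958 g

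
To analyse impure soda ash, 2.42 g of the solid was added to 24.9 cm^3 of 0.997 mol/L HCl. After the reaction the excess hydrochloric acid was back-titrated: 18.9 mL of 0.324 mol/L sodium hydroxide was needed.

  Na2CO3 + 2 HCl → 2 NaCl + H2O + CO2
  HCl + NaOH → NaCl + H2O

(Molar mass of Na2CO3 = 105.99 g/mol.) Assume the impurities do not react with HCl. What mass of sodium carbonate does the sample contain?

0.991 g

n(HCl) added = 0.0249 × 0.997 = 0.0248 mol
n(NaOH) used in back-titration = 0.0189 × 0.324 = 6.12 × 10^-3 mol
n(HCl) left over = 6.12 × 10^-3 mol (1:1 ratio)
n(HCl) consumed by analyte = 0.0248 − 6.12 × 10^-3 = 0.0187 mol
From the 1:2 ratio, n(Na2CO3) = 1/2 × 0.0187 = 9.35 × 10^-3 mol
mass of Na2CO3 = 9.35 × 10^-3 × 105.99 = 0.991 g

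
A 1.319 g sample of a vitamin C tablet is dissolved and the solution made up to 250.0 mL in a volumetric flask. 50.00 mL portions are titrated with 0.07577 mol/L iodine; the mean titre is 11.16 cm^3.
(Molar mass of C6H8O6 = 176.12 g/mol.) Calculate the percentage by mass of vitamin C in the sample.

56.45 %

C6H8O6 + I2 → C6H6O6 + 2 HI
n(I2) per titration = 0.01116 × 0.07577 = 8.456 × 10^-4 mol
n(C6H8O6) in each aliquot = 8.456 × 10^-4 mol (1:1 ratio)
n(C6H8O6) in the whole flask = 8.456 × 10^-4 × 250.0/50.00 = 4.228 × 10^-3 mol
mass of C6H8O6 = 4.228 × 10^-3 × 176.12 = 0.7446 g
% C6H8O6 = 0.7446 / 1.319 × 100 = 56.45 %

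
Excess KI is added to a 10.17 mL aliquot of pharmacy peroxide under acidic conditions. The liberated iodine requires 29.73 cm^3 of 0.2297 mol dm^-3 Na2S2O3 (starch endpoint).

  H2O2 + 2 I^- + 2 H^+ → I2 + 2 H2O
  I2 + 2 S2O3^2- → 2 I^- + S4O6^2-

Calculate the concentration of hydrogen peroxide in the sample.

n(S2O3^2-) = 0.02973 × 0.2297 = 6.829 × 10^-3 mol
n(I2) = n(S2O3^2-)/2 = 3.414 × 10^-3 mol
n(H2O2) in the aliquot = 3.414 × 10^-3 mol (1:1 ratio)
[H2O2] = 3.414 × 10^-3 / 0.01017 = 0.3357 mol/L

0.3357 mol/L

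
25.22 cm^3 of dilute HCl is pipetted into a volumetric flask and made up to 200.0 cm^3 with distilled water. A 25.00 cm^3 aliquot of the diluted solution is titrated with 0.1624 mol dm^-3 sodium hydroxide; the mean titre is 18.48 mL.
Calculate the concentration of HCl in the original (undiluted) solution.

0.9520 mol/L

HCl + NaOH → NaCl + H2O
n(NaOH) = 0.01848 × 0.1624 = 3.001 × 10^-3 mol
n(HCl) in the aliquot = 3.001 × 10^-3 mol (1:1 ratio)
[HCl]_dilute = 3.001 × 10^-3 / 0.02500 = 0.1200 mol/L
Dilution factor = 200.0 / 25.22 = 7.930
[HCl]_stock = 0.1200 × 7.930 = 0.9520 mol/L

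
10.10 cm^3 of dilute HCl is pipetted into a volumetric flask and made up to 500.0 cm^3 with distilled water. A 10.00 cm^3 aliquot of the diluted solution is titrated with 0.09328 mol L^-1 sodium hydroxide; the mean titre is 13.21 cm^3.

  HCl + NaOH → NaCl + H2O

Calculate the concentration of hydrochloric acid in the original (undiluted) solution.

n(NaOH) = 0.01321 × 0.09328 = 1.232 × 10^-3 mol
n(HCl) in the aliquot = 1.232 × 10^-3 mol (1:1 ratio)
[HCl]_dilute = 1.232 × 10^-3 / 0.01000 = 0.1232 mol/L
Dilution factor = 500.0 / 10.10 = 49.50
[HCl]_stock = 0.1232 × 49.50 = 6.100 mol/L

6.100 mol/L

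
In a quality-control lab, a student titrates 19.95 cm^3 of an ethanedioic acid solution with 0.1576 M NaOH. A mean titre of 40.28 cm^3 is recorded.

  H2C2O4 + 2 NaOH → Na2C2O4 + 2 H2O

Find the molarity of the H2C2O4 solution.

0.1591 M

n(NaOH) = 0.04028 L × 0.1576 mol/L = 6.348 × 10^-3 mol
From the 1:2 mole ratio, n(H2C2O4) = 1/2 × 6.348 × 10^-3 = 3.174 × 10^-3 mol
[H2C2O4] = 3.174 × 10^-3 mol / 0.01995 L = 0.1591 mol/L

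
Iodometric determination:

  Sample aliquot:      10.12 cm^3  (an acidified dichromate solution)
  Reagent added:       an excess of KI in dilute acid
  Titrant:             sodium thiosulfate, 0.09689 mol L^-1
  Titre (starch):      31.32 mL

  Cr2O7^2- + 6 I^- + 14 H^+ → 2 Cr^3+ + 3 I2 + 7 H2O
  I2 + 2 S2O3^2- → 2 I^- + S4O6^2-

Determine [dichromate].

0.04998 mol/L

n(S2O3^2-) = 0.03132 × 0.09689 = 3.035 × 10^-3 mol
n(I2) = n(S2O3^2-)/2 = 1.517 × 10^-3 mol
From the 1:3 ratio, n(Cr2O7^2-) in the aliquot = 1/3 × 1.517 × 10^-3 = 5.058 × 10^-4 mol
[Cr2O7^2-] = 5.058 × 10^-4 / 0.01012 = 0.04998 mol/L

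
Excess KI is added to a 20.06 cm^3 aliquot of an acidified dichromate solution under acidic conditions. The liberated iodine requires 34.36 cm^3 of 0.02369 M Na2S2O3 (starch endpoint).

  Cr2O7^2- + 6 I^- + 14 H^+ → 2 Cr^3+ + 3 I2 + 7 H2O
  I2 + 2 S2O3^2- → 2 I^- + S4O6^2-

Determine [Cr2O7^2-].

n(S2O3^2-) = 0.03436 × 0.02369 = 8.140 × 10^-4 mol
n(I2) = n(S2O3^2-)/2 = 4.070 × 10^-4 mol
From the 1:3 ratio, n(Cr2O7^2-) in the aliquot = 1/3 × 4.070 × 10^-4 = 1.357 × 10^-4 mol
[Cr2O7^2-] = 1.357 × 10^-4 / 0.02006 = 0.006763 mol/L

0.006763 M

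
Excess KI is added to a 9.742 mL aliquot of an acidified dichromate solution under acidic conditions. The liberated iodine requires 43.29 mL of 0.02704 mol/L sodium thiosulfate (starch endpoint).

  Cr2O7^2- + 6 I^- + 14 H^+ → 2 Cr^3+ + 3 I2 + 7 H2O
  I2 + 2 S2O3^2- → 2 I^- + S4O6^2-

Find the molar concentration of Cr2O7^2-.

0.02003 mol/L

n(S2O3^2-) = 0.04329 × 0.02704 = 1.171 × 10^-3 mol
n(I2) = n(S2O3^2-)/2 = 5.853 × 10^-4 mol
From the 1:3 ratio, n(Cr2O7^2-) in the aliquot = 1/3 × 5.853 × 10^-4 = 1.951 × 10^-4 mol
[Cr2O7^2-] = 1.951 × 10^-4 / 0.009742 = 0.02003 mol/L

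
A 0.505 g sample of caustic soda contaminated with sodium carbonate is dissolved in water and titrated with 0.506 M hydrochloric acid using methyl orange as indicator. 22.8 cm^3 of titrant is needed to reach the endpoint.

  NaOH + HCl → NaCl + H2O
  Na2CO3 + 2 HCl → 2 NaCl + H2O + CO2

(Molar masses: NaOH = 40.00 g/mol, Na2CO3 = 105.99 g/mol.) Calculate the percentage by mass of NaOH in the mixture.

n(HCl) = 0.0228 × 0.506 = 0.0115 mol
Let x = n(NaOH), y = n(Na2CO3).
Titrant: 1x + 2y = 0.0115;  mass: 40.00x + 105.99y = 0.505
Solving, x = 8.19 × 10^-3 mol, y = 1.67 × 10^-3 mol
mass of NaOH = 8.19 × 10^-3 × 40.00 = 0.327 g
% NaOH = 0.327 / 0.505 × 100 = 64.8 %

64.8 %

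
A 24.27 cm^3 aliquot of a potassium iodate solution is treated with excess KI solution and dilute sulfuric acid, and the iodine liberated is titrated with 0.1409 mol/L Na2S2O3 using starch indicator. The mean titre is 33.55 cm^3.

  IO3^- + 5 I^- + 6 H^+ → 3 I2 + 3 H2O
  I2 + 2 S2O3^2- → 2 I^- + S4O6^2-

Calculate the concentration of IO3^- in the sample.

0.03246 mol/L

n(S2O3^2-) = 0.03355 × 0.1409 = 4.727 × 10^-3 mol
n(I2) = n(S2O3^2-)/2 = 2.364 × 10^-3 mol
From the 1:3 ratio, n(IO3^-) in the aliquot = 1/3 × 2.364 × 10^-3 = 7.879 × 10^-4 mol
[IO3^-] = 7.879 × 10^-4 / 0.02427 = 0.03246 mol/L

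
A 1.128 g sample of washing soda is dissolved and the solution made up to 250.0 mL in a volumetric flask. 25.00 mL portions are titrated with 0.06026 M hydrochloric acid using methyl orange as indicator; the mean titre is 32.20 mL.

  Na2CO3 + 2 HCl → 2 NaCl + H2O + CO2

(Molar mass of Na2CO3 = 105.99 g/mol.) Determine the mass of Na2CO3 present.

1.028 g

n(HCl) per titration = 0.03220 × 0.06026 = 1.940 × 10^-3 mol
From the 1:2 ratio, n(Na2CO3) in each aliquot = 1/2 × 1.940 × 10^-3 = 9.702 × 10^-4 mol
n(Na2CO3) in the whole flask = 9.702 × 10^-4 × 250.0/25.00 = 9.702 × 10^-3 mol
mass of Na2CO3 = 9.702 × 10^-3 × 105.99 = 1.028 g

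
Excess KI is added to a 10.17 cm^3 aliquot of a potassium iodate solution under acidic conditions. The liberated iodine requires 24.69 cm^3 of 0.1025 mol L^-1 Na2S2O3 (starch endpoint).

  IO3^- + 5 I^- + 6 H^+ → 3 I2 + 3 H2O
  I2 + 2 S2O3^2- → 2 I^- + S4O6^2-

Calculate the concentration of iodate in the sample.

n(S2O3^2-) = 0.02469 × 0.1025 = 2.531 × 10^-3 mol
n(I2) = n(S2O3^2-)/2 = 1.265 × 10^-3 mol
From the 1:3 ratio, n(IO3^-) in the aliquot = 1/3 × 1.265 × 10^-3 = 4.218 × 10^-4 mol
[IO3^-] = 4.218 × 10^-4 / 0.01017 = 0.04147 mol/L

0.04147 mol/L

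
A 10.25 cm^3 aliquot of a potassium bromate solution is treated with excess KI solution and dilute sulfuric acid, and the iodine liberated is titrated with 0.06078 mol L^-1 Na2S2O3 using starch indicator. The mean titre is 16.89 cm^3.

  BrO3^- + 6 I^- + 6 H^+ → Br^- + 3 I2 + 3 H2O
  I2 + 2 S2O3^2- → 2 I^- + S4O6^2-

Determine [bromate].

n(S2O3^2-) = 0.01689 × 0.06078 = 1.027 × 10^-3 mol
n(I2) = n(S2O3^2-)/2 = 5.133 × 10^-4 mol
From the 1:3 ratio, n(BrO3^-) in the aliquot = 1/3 × 5.133 × 10^-4 = 1.711 × 10^-4 mol
[BrO3^-] = 1.711 × 10^-4 / 0.01025 = 0.01669 mol/L

0.01669 mol/L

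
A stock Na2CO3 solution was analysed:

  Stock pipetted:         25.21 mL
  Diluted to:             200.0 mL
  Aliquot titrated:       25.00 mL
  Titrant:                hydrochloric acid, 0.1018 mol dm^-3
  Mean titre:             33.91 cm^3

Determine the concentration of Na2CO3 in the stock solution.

0.5477 mol/L

Na2CO3 + 2 HCl → 2 NaCl + H2O + CO2
n(HCl) = 0.03391 × 0.1018 = 3.452 × 10^-3 mol
From the 1:2 ratio, n(Na2CO3) in the aliquot = 1/2 × 3.452 × 10^-3 = 1.726 × 10^-3 mol
[Na2CO3]_dilute = 1.726 × 10^-3 / 0.02500 = 0.06904 mol/L
Dilution factor = 200.0 / 25.21 = 7.933
[Na2CO3]_stock = 0.06904 × 7.933 = 0.5477 mol/L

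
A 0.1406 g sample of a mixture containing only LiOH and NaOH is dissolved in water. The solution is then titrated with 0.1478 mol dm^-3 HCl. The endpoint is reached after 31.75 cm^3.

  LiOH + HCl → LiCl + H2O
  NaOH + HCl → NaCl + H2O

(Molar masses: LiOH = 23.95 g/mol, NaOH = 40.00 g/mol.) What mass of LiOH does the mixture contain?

n(HCl) = 0.03175 × 0.1478 = 4.693 × 10^-3 mol
Let x = n(LiOH), y = n(NaOH).
Titrant: 1x + 1y = 4.693 × 10^-3;  mass: 23.95x + 40.00y = 0.1406
Solving, x = 2.935 × 10^-3 mol, y = 1.758 × 10^-3 mol
mass of LiOH = 2.935 × 10^-3 × 23.95 = 0.07029 g

0.07029 g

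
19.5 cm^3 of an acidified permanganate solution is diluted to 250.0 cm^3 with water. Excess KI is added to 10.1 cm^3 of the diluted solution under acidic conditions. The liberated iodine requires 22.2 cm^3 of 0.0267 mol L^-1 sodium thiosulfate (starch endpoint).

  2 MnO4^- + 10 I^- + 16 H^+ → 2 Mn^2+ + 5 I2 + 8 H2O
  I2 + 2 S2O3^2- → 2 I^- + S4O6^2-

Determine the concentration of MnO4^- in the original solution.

0.150 mol/L

n(S2O3^2-) = 0.0222 × 0.0267 = 5.93 × 10^-4 mol
n(I2) = n(S2O3^2-)/2 = 2.96 × 10^-4 mol
From the 2:5 ratio, n(MnO4^-) in the aliquot = 2/5 × 2.96 × 10^-4 = 1.19 × 10^-4 mol
[MnO4^-]_dilute = 1.19 × 10^-4 / 0.0101 = 0.0117 mol/L
[MnO4^-]_original = 0.0117 × 250.0/19.5 = 0.150 mol/L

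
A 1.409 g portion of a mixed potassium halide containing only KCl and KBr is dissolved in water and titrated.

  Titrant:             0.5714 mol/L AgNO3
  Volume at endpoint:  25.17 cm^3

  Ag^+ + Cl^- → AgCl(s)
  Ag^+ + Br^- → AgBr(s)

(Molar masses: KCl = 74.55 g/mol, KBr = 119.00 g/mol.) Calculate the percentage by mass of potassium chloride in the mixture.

n(AgNO3) = 0.02517 × 0.5714 = 0.01438 mol
Let x = n(KCl), y = n(KBr).
Titrant: 1x + 1y = 0.01438;  mass: 74.55x + 119.00y = 1.409
Solving, x = 6.805 × 10^-3 mol, y = 7.577 × 10^-3 mol
mass of KCl = 6.805 × 10^-3 × 74.55 = 0.5073 g
% KCl = 0.5073 / 1.409 × 100 = 36.00 %

36.00 %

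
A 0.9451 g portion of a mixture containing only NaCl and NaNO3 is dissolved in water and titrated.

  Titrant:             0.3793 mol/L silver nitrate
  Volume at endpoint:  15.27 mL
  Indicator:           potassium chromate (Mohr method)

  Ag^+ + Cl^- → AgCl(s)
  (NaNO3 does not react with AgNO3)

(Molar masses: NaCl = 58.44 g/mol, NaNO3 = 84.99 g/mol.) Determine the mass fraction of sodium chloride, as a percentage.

n(AgNO3) = 0.01527 × 0.3793 = 5.792 × 10^-3 mol
Let x = n(NaCl), y = n(NaNO3).
Titrant: 1x = 5.792 × 10^-3;  mass: 58.44x + 84.99y = 0.9451
Solving, x = 5.792 × 10^-3 mol, y = 7.138 × 10^-3 mol
mass of NaCl = 5.792 × 10^-3 × 58.44 = 0.3385 g
% NaCl = 0.3385 / 0.9451 × 100 = 35.81 %

35.81 %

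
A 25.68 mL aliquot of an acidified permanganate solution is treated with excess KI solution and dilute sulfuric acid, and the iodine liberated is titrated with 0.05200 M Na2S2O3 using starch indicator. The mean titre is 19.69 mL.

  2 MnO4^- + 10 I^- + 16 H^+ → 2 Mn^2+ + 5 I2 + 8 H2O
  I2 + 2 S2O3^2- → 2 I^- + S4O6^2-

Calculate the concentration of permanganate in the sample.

n(S2O3^2-) = 0.01969 × 0.05200 = 1.024 × 10^-3 mol
n(I2) = n(S2O3^2-)/2 = 5.119 × 10^-4 mol
From the 2:5 ratio, n(MnO4^-) in the aliquot = 2/5 × 5.119 × 10^-4 = 2.048 × 10^-4 mol
[MnO4^-] = 2.048 × 10^-4 / 0.02568 = 0.007974 mol/L

0.007974 M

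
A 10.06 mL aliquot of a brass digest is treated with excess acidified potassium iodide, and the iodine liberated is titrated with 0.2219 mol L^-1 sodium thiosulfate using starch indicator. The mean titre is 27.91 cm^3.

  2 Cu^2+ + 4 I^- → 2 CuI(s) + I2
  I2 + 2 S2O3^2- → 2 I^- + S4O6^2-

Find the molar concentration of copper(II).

0.6156 mol/L

n(S2O3^2-) = 0.02791 × 0.2219 = 6.193 × 10^-3 mol
n(I2) = n(S2O3^2-)/2 = 3.097 × 10^-3 mol
From the 2:1 ratio, n(Cu2+) in the aliquot = 2/1 × 3.097 × 10^-3 = 6.193 × 10^-3 mol
[Cu2+] = 6.193 × 10^-3 / 0.01006 = 0.6156 mol/L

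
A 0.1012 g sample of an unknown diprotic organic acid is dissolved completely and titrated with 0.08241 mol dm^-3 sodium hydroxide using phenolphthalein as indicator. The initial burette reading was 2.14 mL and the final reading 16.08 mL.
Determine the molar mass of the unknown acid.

n(NaOH) = 0.01394 L × 0.08241 mol/L = 1.149 × 10^-3 mol
From the 1:2 ratio, n(H2A) = 1/2 × 1.149 × 10^-3 = 5.744 × 10^-4 mol
M = m / n = 0.1012 g / 5.744 × 10^-4 mol = 176.2 g/mol

176.2 g/mol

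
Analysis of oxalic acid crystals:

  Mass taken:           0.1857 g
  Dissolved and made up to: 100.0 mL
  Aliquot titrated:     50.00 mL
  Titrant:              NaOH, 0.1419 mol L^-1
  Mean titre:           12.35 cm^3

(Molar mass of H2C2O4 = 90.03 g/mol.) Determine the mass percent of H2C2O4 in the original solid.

H2C2O4 + 2 NaOH → Na2C2O4 + 2 H2O
n(NaOH) per titration = 0.01235 × 0.1419 = 1.752 × 10^-3 mol
From the 1:2 ratio, n(H2C2O4) in each aliquot = 1/2 × 1.752 × 10^-3 = 8.762 × 10^-4 mol
n(H2C2O4) in the whole flask = 8.762 × 10^-4 × 100.0/50.00 = 1.752 × 10^-3 mol
mass of H2C2O4 = 1.752 × 10^-3 × 90.03 = 0.1578 g
% H2C2O4 = 0.1578 / 0.1857 × 100 = 84.96 %

84.96 %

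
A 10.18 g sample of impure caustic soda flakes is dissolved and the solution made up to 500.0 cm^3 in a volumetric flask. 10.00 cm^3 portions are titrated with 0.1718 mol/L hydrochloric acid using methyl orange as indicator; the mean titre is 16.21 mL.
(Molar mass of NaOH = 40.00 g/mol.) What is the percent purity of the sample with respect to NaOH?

NaOH + HCl → NaCl + H2O
n(HCl) per titration = 0.01621 × 0.1718 = 2.785 × 10^-3 mol
n(NaOH) in each aliquot = 2.785 × 10^-3 mol (1:1 ratio)
n(NaOH) in the whole flask = 2.785 × 10^-3 × 500.0/10.00 = 0.1392 mol
mass of NaOH = 0.1392 × 40.00 = 5.570 g
% NaOH = 5.570 / 10.18 × 100 = 54.71 %

54.71 %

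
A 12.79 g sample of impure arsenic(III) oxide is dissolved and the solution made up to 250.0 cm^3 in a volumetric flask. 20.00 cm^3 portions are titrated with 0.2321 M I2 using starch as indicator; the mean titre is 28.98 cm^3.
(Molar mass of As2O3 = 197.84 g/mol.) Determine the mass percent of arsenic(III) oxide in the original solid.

As2O3 + 2 I2 + 2 H2O → As2O5 + 4 HI
n(I2) per titration = 0.02898 × 0.2321 = 6.726 × 10^-3 mol
From the 1:2 ratio, n(As2O3) in each aliquot = 1/2 × 6.726 × 10^-3 = 3.363 × 10^-3 mol
n(As2O3) in the whole flask = 3.363 × 10^-3 × 250.0/20.00 = 0.04204 mol
mass of As2O3 = 0.04204 × 197.84 = 8.317 g
% As2O3 = 8.317 / 12.79 × 100 = 65.03 %

65.03 %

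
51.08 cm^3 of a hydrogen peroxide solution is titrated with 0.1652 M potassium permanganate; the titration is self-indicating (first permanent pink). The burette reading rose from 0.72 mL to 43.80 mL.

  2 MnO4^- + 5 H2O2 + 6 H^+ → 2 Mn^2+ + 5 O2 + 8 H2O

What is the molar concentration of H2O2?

n(KMnO4) = 0.04308 L × 0.1652 mol/L = 7.117 × 10^-3 mol
From the 5:2 mole ratio, n(H2O2) = 5/2 × 7.117 × 10^-3 = 0.01779 mol
[H2O2] = 0.01779 mol / 0.05108 L = 0.3483 mol/L

0.3483 M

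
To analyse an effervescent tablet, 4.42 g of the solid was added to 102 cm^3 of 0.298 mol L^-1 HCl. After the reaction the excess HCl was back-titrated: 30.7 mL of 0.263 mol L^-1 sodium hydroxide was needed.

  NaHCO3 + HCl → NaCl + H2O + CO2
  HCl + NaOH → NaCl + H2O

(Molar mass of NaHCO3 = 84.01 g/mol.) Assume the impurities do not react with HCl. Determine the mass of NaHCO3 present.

n(HCl) added = 0.102 × 0.298 = 0.0304 mol
n(NaOH) used in back-titration = 0.0307 × 0.263 = 8.07 × 10^-3 mol
n(HCl) left over = 8.07 × 10^-3 mol (1:1 ratio)
n(HCl) consumed by analyte = 0.0304 − 8.07 × 10^-3 = 0.0223 mol
n(NaHCO3) = 0.0223 mol (1:1 ratio)
mass of NaHCO3 = 0.0223 × 84.01 = 1.88 g

1.88 g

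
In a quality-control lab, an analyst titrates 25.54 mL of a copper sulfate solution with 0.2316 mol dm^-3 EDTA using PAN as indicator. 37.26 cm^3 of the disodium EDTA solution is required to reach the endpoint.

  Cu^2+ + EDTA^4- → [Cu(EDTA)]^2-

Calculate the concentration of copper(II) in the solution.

0.3379 mol/L

n(EDTA) = 0.03726 L × 0.2316 mol/L = 8.629 × 10^-3 mol
n(Cu2+) = 8.629 × 10^-3 mol (1:1 mole ratio)
[Cu2+] = 8.629 × 10^-3 mol / 0.02554 L = 0.3379 mol/L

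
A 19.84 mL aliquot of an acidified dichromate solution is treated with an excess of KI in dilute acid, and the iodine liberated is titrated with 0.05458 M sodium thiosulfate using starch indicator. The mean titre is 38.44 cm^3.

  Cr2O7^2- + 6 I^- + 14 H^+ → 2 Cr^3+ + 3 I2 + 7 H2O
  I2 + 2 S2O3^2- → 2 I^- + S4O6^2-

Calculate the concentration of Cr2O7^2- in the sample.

0.01762 M

n(S2O3^2-) = 0.03844 × 0.05458 = 2.098 × 10^-3 mol
n(I2) = n(S2O3^2-)/2 = 1.049 × 10^-3 mol
From the 1:3 ratio, n(Cr2O7^2-) in the aliquot = 1/3 × 1.049 × 10^-3 = 3.497 × 10^-4 mol
[Cr2O7^2-] = 3.497 × 10^-4 / 0.01984 = 0.01762 mol/L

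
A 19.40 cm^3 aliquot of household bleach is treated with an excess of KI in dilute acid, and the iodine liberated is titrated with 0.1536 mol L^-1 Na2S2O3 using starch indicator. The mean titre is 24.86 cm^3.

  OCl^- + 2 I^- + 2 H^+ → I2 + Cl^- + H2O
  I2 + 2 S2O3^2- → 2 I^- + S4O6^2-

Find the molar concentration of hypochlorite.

n(S2O3^2-) = 0.02486 × 0.1536 = 3.818 × 10^-3 mol
n(I2) = n(S2O3^2-)/2 = 1.909 × 10^-3 mol
n(OCl^-) in the aliquot = 1.909 × 10^-3 mol (1:1 ratio)
[OCl^-] = 1.909 × 10^-3 / 0.01940 = 0.09841 mol/L

0.09841 mol/L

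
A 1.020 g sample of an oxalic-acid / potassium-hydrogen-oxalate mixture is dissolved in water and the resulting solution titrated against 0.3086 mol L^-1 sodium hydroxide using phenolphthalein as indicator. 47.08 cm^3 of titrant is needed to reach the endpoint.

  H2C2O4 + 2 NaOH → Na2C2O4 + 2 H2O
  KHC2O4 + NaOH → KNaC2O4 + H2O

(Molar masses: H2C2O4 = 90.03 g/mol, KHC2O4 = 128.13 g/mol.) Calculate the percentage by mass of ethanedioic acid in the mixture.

n(NaOH) = 0.04708 × 0.3086 = 0.01453 mol
Let x = n(H2C2O4), y = n(KHC2O4).
Titrant: 2x + 1y = 0.01453;  mass: 90.03x + 128.13y = 1.020
Solving, x = 5.063 × 10^-3 mol, y = 4.403 × 10^-3 mol
mass of H2C2O4 = 5.063 × 10^-3 × 90.03 = 0.4558 g
% H2C2O4 = 0.4558 / 1.020 × 100 = 44.69 %

44.69 %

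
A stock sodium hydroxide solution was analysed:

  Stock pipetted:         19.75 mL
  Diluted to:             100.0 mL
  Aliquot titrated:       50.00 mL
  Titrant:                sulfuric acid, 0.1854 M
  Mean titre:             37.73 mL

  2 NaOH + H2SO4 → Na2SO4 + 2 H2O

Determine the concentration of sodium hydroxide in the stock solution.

1.417 M

n(H2SO4) = 0.03773 × 0.1854 = 6.995 × 10^-3 mol
From the 2:1 ratio, n(NaOH) in the aliquot = 2/1 × 6.995 × 10^-3 = 0.01399 mol
[NaOH]_dilute = 0.01399 / 0.05000 = 0.2798 mol/L
Dilution factor = 100.0 / 19.75 = 5.063
[NaOH]_stock = 0.2798 × 5.063 = 1.417 mol/L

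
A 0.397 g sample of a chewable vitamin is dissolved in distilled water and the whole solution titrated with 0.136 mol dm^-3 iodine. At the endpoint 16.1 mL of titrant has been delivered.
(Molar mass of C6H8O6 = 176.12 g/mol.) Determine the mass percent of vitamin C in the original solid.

C6H8O6 + I2 → C6H6O6 + 2 HI
n(I2) = 0.0161 L × 0.136 mol/L = 2.19 × 10^-3 mol
n(C6H8O6) = 2.19 × 10^-3 mol (1:1 ratio)
mass of C6H8O6 = 2.19 × 10^-3 × 176.12 g/mol = 0.386 g
% C6H8O6 = 0.386 / 0.397 × 100 = 97.1 %

97.1 %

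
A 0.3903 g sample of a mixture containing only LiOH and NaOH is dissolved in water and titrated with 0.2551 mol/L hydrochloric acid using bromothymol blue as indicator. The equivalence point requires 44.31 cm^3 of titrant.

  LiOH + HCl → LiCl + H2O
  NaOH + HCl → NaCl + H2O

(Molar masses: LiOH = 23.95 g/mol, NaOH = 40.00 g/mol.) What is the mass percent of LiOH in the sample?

n(HCl) = 0.04431 × 0.2551 = 0.01130 mol
Let x = n(LiOH), y = n(NaOH).
Titrant: 1x + 1y = 0.01130;  mass: 23.95x + 40.00y = 0.3903
Solving, x = 3.853 × 10^-3 mol, y = 7.451 × 10^-3 mol
mass of LiOH = 3.853 × 10^-3 × 23.95 = 0.09228 g
% LiOH = 0.09228 / 0.3903 × 100 = 23.64 %

23.64 %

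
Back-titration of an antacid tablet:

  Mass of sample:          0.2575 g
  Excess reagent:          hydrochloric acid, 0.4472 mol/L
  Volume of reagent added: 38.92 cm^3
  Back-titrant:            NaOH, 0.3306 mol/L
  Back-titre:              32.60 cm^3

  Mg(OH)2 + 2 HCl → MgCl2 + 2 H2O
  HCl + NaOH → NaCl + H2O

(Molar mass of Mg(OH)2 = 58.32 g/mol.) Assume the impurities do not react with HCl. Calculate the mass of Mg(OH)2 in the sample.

n(HCl) added = 0.03892 × 0.4472 = 0.01741 mol
n(NaOH) used in back-titration = 0.03260 × 0.3306 = 0.01078 mol
n(HCl) left over = 0.01078 mol (1:1 ratio)
n(HCl) consumed by analyte = 0.01741 − 0.01078 = 6.627 × 10^-3 mol
From the 1:2 ratio, n(Mg(OH)2) = 1/2 × 6.627 × 10^-3 = 3.314 × 10^-3 mol
mass of Mg(OH)2 = 3.314 × 10^-3 × 58.32 = 0.1933 g

0.1933 g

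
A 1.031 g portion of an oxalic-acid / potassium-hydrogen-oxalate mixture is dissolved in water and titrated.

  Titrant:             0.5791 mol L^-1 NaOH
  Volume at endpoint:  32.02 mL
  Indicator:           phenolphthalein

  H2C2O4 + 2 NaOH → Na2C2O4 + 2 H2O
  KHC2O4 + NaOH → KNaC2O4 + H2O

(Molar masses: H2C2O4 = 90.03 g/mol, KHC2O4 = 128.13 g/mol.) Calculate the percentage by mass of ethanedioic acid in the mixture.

n(NaOH) = 0.03202 × 0.5791 = 0.01854 mol
Let x = n(H2C2O4), y = n(KHC2O4).
Titrant: 2x + 1y = 0.01854;  mass: 90.03x + 128.13y = 1.031
Solving, x = 8.091 × 10^-3 mol, y = 2.362 × 10^-3 mol
mass of H2C2O4 = 8.091 × 10^-3 × 90.03 = 0.7284 g
% H2C2O4 = 0.7284 / 1.031 × 100 = 70.65 %

70.65 %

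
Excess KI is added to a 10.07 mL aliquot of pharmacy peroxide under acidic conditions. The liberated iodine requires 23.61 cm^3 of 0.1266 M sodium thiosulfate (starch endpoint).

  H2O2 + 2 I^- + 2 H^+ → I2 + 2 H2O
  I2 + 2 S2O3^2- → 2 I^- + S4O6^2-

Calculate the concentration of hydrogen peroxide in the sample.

0.1484 M

n(S2O3^2-) = 0.02361 × 0.1266 = 2.989 × 10^-3 mol
n(I2) = n(S2O3^2-)/2 = 1.495 × 10^-3 mol
n(H2O2) in the aliquot = 1.495 × 10^-3 mol (1:1 ratio)
[H2O2] = 1.495 × 10^-3 / 0.01007 = 0.1484 mol/L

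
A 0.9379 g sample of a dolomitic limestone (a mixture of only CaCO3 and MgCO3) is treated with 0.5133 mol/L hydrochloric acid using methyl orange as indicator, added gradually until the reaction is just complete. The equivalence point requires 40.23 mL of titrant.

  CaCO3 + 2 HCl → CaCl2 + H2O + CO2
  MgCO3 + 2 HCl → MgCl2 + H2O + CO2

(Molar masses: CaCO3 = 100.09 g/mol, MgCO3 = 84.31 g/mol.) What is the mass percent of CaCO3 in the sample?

n(HCl) = 0.04023 × 0.5133 = 0.02065 mol
Let x = n(CaCO3), y = n(MgCO3).
Titrant: 2x + 2y = 0.02065;  mass: 100.09x + 84.31y = 0.9379
Solving, x = 4.271 × 10^-3 mol, y = 6.054 × 10^-3 mol
mass of CaCO3 = 4.271 × 10^-3 × 100.09 = 0.4275 g
% CaCO3 = 0.4275 / 0.9379 × 100 = 45.58 %

45.58 %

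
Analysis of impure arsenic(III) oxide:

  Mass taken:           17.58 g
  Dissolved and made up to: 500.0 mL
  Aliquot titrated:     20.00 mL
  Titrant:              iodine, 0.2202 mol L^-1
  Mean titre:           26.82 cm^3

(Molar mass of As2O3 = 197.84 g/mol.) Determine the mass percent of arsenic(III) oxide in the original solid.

83.08 %

As2O3 + 2 I2 + 2 H2O → As2O5 + 4 HI
n(I2) per titration = 0.02682 × 0.2202 = 5.906 × 10^-3 mol
From the 1:2 ratio, n(As2O3) in each aliquot = 1/2 × 5.906 × 10^-3 = 2.953 × 10^-3 mol
n(As2O3) in the whole flask = 2.953 × 10^-3 × 500.0/20.00 = 0.07382 mol
mass of As2O3 = 0.07382 × 197.84 = 14.60 g
% As2O3 = 14.60 / 17.58 × 100 = 83.08 %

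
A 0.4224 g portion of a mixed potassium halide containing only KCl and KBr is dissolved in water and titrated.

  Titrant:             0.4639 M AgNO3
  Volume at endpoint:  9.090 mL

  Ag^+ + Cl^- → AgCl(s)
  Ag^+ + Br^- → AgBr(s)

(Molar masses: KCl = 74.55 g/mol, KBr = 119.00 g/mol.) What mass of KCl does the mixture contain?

0.1332 g

n(AgNO3) = 0.009090 × 0.4639 = 4.217 × 10^-3 mol
Let x = n(KCl), y = n(KBr).
Titrant: 1x + 1y = 4.217 × 10^-3;  mass: 74.55x + 119.00y = 0.4224
Solving, x = 1.786 × 10^-3 mol, y = 2.430 × 10^-3 mol
mass of KCl = 1.786 × 10^-3 × 74.55 = 0.1332 g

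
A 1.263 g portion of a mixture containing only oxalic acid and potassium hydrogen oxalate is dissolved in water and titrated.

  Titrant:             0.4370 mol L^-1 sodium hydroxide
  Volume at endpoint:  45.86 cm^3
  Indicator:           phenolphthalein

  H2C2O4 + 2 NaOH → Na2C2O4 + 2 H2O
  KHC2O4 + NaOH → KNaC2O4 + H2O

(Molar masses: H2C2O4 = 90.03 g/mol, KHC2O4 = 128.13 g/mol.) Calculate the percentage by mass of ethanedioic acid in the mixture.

55.95 %

n(NaOH) = 0.04586 × 0.4370 = 0.02004 mol
Let x = n(H2C2O4), y = n(KHC2O4).
Titrant: 2x + 1y = 0.02004;  mass: 90.03x + 128.13y = 1.263
Solving, x = 7.850 × 10^-3 mol, y = 4.342 × 10^-3 mol
mass of H2C2O4 = 7.850 × 10^-3 × 90.03 = 0.7067 g
% H2C2O4 = 0.7067 / 1.263 × 100 = 55.95 %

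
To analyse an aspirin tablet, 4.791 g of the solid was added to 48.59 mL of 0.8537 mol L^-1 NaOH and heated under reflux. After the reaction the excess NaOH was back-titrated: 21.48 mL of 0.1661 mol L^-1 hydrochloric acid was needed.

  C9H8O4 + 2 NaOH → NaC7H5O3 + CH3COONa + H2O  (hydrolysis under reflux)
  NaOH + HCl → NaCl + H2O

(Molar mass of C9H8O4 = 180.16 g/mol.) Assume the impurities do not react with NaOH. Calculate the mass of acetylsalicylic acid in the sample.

3.415 g

n(NaOH) added = 0.04859 × 0.8537 = 0.04148 mol
n(HCl) used in back-titration = 0.02148 × 0.1661 = 3.568 × 10^-3 mol
n(NaOH) left over = 3.568 × 10^-3 mol (1:1 ratio)
n(NaOH) consumed by analyte = 0.04148 − 3.568 × 10^-3 = 0.03791 mol
From the 1:2 ratio, n(C9H8O4) = 1/2 × 0.03791 = 0.01896 mol
mass of C9H8O4 = 0.01896 × 180.16 = 3.415 g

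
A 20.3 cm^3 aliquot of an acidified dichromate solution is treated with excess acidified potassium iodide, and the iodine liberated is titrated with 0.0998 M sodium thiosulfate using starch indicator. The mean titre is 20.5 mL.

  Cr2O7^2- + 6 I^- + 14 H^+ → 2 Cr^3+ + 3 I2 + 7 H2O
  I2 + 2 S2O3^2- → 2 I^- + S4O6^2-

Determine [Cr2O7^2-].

n(S2O3^2-) = 0.0205 × 0.0998 = 2.05 × 10^-3 mol
n(I2) = n(S2O3^2-)/2 = 1.02 × 10^-3 mol
From the 1:3 ratio, n(Cr2O7^2-) in the aliquot = 1/3 × 1.02 × 10^-3 = 3.41 × 10^-4 mol
[Cr2O7^2-] = 3.41 × 10^-4 / 0.0203 = 0.0168 mol/L

0.0168 M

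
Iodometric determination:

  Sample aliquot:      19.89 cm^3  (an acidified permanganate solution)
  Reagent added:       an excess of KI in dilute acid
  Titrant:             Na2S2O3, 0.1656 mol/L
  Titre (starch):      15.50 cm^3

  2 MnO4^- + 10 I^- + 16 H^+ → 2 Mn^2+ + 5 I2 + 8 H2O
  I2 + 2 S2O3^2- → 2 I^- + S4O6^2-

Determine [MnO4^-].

0.02581 mol/L

n(S2O3^2-) = 0.01550 × 0.1656 = 2.567 × 10^-3 mol
n(I2) = n(S2O3^2-)/2 = 1.283 × 10^-3 mol
From the 2:5 ratio, n(MnO4^-) in the aliquot = 2/5 × 1.283 × 10^-3 = 5.134 × 10^-4 mol
[MnO4^-] = 5.134 × 10^-4 / 0.01989 = 0.02581 mol/L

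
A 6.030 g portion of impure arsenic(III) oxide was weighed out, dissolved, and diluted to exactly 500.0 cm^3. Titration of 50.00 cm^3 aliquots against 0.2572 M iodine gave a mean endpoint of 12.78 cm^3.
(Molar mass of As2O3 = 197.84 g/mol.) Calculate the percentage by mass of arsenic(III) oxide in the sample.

As2O3 + 2 I2 + 2 H2O → As2O5 + 4 HI
n(I2) per titration = 0.01278 × 0.2572 = 3.287 × 10^-3 mol
From the 1:2 ratio, n(As2O3) in each aliquot = 1/2 × 3.287 × 10^-3 = 1.644 × 10^-3 mol
n(As2O3) in the whole flask = 1.644 × 10^-3 × 500.0/50.00 = 0.01644 mol
mass of As2O3 = 0.01644 × 197.84 = 3.252 g
% As2O3 = 3.252 / 6.030 × 100 = 53.92 %

53.92 %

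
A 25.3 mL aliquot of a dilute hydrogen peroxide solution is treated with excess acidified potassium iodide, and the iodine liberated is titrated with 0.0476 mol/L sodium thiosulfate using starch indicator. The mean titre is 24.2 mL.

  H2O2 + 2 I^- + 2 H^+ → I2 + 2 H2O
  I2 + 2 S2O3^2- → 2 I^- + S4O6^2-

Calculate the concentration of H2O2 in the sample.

0.0228 mol/L

n(S2O3^2-) = 0.0242 × 0.0476 = 1.15 × 10^-3 mol
n(I2) = n(S2O3^2-)/2 = 5.76 × 10^-4 mol
n(H2O2) in the aliquot = 5.76 × 10^-4 mol (1:1 ratio)
[H2O2] = 5.76 × 10^-4 / 0.0253 = 0.0228 mol/L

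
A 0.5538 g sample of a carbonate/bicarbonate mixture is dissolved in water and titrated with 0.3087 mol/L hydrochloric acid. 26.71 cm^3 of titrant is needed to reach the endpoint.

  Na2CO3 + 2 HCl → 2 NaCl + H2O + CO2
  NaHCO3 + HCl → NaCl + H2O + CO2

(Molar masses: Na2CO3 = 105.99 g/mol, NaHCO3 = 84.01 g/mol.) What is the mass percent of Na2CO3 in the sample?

n(HCl) = 0.02671 × 0.3087 = 8.245 × 10^-3 mol
Let x = n(Na2CO3), y = n(NaHCO3).
Titrant: 2x + 1y = 8.245 × 10^-3;  mass: 105.99x + 84.01y = 0.5538
Solving, x = 2.239 × 10^-3 mol, y = 3.767 × 10^-3 mol
mass of Na2CO3 = 2.239 × 10^-3 × 105.99 = 0.2373 g
% Na2CO3 = 0.2373 / 0.5538 × 100 = 42.85 %

42.85 %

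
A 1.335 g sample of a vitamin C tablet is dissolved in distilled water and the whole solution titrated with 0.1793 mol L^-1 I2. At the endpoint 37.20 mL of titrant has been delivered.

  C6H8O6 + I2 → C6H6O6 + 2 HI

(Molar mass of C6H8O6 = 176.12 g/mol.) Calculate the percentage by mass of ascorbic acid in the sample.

n(I2) = 0.03720 L × 0.1793 mol/L = 6.670 × 10^-3 mol
n(C6H8O6) = 6.670 × 10^-3 mol (1:1 ratio)
mass of C6H8O6 = 6.670 × 10^-3 × 176.12 g/mol = 1.175 g
% C6H8O6 = 1.175 / 1.335 × 100 = 87.99 %

87.99 %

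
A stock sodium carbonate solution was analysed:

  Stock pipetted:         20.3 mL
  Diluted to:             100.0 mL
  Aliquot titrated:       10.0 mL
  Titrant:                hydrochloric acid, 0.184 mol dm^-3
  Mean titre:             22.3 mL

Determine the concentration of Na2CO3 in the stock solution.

Na2CO3 + 2 HCl → 2 NaCl + H2O + CO2
n(HCl) = 0.0223 × 0.184 = 4.10 × 10^-3 mol
From the 1:2 ratio, n(Na2CO3) in the aliquot = 1/2 × 4.10 × 10^-3 = 2.05 × 10^-3 mol
[Na2CO3]_dilute = 2.05 × 10^-3 / 0.0100 = 0.205 mol/L
Dilution factor = 100.0 / 20.3 = 4.926
[Na2CO3]_stock = 0.205 × 4.926 = 1.01 mol/L

1.01 mol/L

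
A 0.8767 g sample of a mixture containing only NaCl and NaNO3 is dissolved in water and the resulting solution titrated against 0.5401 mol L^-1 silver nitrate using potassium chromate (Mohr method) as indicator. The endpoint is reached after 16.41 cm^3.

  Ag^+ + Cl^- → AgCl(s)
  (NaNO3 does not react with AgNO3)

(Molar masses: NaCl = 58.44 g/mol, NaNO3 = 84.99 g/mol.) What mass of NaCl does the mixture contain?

0.5180 g

n(AgNO3) = 0.01641 × 0.5401 = 8.863 × 10^-3 mol
Let x = n(NaCl), y = n(NaNO3).
Titrant: 1x = 8.863 × 10^-3;  mass: 58.44x + 84.99y = 0.8767
Solving, x = 8.863 × 10^-3 mol, y = 4.221 × 10^-3 mol
mass of NaCl = 8.863 × 10^-3 × 58.44 = 0.5180 g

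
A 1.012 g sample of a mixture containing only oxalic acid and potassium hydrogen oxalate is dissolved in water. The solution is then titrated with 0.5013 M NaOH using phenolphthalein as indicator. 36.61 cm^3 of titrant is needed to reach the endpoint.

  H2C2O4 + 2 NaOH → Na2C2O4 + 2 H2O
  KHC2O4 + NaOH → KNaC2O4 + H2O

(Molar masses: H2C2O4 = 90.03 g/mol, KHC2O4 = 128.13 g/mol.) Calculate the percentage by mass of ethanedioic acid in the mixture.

n(NaOH) = 0.03661 × 0.5013 = 0.01835 mol
Let x = n(H2C2O4), y = n(KHC2O4).
Titrant: 2x + 1y = 0.01835;  mass: 90.03x + 128.13y = 1.012
Solving, x = 8.058 × 10^-3 mol, y = 2.236 × 10^-3 mol
mass of H2C2O4 = 8.058 × 10^-3 × 90.03 = 0.7255 g
% H2C2O4 = 0.7255 / 1.012 × 100 = 71.69 %

71.69 %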